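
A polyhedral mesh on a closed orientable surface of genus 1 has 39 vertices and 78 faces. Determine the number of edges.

117

For a closed orientable surface of genus 1, χ = 2 − 2·1 = 0.
E = V + F − (0) = 39 + 78 − (0) = 117.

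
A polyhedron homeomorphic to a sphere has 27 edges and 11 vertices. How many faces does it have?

Here V − E + F = 2.
F = 2 − V + E = 2 − 11 + 27 = 18.

18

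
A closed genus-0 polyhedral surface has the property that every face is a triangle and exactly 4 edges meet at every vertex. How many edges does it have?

12

Each face has 3 edges and each edge borders two faces, so 2E = 3F.
Each vertex has degree 4, so 4V = 2E and hence V = 3F/4.
Euler: V − E + F = 2 ⇒ (3F/4) − (3F/2) + F = 2.
Multiply by 8: (6 − 12 + 8)F = 16, i.e. 2F = 16.
So F = 8, E = 3·8/2 = 12, V = 3·8/4 = 6.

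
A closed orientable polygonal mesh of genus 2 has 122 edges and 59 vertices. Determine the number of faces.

61

For a closed orientable surface of genus 2, χ = 2 − 2·2 = -2.
F = -2 − V + E = -2 − 59 + 122 = 61.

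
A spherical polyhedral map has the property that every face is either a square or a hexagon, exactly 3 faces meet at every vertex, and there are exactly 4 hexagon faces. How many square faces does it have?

Let x be the number of squares; then F = 4 + x.
Edge–face incidences: 2E = 6·4 + 4·x = 24 + 4x.
Every vertex has degree 3, so 3V = 2E.
Euler: V − E + F = 2 ⇒ (2E)/3 − E + (4 + x) = 2.
Multiply by 6: 2·(2E) − 3·(2E) + 6·(4 + x) = 12, i.e. 24 + 6x − (24 + 4x) = 12.
Collecting terms: 2x = 12, so x = 6.
Then 2E = 24 + 4·6 = 48, so E = 24, V = 2E/3 = 16, F = 4 + 6 = 10.

6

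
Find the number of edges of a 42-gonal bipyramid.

A bipyramid over an n-gon has 2n triangular faces and n + 2 vertices: V = 42 + 2 = 44, E = 3·42 = 126, F = 2·42 = 84.

126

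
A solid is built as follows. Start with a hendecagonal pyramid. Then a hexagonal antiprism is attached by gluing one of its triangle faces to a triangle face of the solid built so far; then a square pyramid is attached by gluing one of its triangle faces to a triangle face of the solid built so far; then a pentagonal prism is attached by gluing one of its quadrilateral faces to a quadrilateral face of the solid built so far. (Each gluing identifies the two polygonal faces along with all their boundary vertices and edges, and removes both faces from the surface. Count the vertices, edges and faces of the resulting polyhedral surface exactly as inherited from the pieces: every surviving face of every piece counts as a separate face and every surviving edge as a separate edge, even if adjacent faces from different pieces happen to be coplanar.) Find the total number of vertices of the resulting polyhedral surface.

A hendecagonal pyramid: V=12, E=22, F=12.
Attach a hexagonal antiprism (V=12, E=24, F=14) along a 3-gon: merge 3 vertices and 3 edges, delete both glued faces → V=21, E=43, F=24.
Attach a square pyramid (V=5, E=8, F=5) along a 3-gon: merge 3 vertices and 3 edges, delete both glued faces → V=23, E=48, F=27.
Attach a pentagonal prism (V=10, E=15, F=7) along a 4-gon: merge 4 vertices and 4 edges, delete both glued faces → V=29, E=59, F=32.
Check: V − E + F = 29 − 59 + 32 = 2.

29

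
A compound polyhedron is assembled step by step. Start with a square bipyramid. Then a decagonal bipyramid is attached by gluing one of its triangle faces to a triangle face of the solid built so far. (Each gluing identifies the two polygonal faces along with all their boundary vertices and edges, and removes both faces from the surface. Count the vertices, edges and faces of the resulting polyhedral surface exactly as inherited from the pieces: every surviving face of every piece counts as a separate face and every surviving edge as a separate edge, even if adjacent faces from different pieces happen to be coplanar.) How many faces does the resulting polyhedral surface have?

26

A square bipyramid: V=6, E=12, F=8.
Attach a decagonal bipyramid (V=12, E=30, F=20) along a 3-gon: merge 3 vertices and 3 edges, delete both glued faces → V=15, E=39, F=26.
Check: V − E + F = 15 − 39 + 26 = 2.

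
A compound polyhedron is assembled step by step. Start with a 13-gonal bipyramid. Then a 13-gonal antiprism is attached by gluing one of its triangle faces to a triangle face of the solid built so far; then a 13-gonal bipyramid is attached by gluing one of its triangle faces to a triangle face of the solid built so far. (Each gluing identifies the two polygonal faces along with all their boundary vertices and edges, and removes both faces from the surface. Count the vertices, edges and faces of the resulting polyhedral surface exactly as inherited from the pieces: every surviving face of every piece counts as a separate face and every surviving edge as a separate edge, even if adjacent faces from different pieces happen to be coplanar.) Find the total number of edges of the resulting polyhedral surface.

124

A 13-gonal bipyramid: V=15, E=39, F=26.
Attach a 13-gonal antiprism (V=26, E=52, F=28) along a 3-gon: merge 3 vertices and 3 edges, delete both glued faces → V=38, E=88, F=52.
Attach a 13-gonal bipyramid (V=15, E=39, F=26) along a 3-gon: merge 3 vertices and 3 edges, delete both glued faces → V=50, E=124, F=76.
Check: V − E + F = 50 − 124 + 76 = 2.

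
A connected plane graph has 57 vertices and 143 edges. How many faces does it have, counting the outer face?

Euler's formula for a connected plane graph: V − E + F = 2, so F = 2 − 57 + 143 = 88.

88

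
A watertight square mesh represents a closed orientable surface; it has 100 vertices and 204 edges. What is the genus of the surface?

2

Every face is a square and each edge borders two faces, so 4F = 2·204, giving F = 102.
χ = V − E + F = 100 − 204 + 102 = -2.
For a closed orientable surface χ = 2 − 2g, so g = (2 − (-2))/2 = 2.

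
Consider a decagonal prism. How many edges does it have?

30

A prism on an n-gon has two n-gon bases and n rectangular sides: V = 2·10 = 20, E = 3·10 = 30, F = 10 + 2 = 12.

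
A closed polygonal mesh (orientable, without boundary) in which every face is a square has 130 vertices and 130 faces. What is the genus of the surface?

Every face is a square, so 2E = 4·130 = 520, giving E = 260.
χ = V − E + F = 130 − 260 + 130 = 0.
For a closed orientable surface χ = 2 − 2g, so g = (2 − (0))/2 = 1.

1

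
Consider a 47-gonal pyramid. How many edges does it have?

94

A pyramid on an n-gon base has one n-gon and n triangles: V = 47 + 1 = 48, E = 2·47 = 94, F = 47 + 1 = 48.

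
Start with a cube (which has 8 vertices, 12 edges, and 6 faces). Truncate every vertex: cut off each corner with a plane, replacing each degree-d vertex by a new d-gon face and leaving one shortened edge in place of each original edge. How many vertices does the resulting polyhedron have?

Truncation replaces each original edge-end by a new vertex, so V′ = 2E = 24.
Each original edge survives, and each old vertex of degree d contributes d new edges; summing degrees gives Σd = 2E, so E′ = E + 2E = 3E = 36.
Each original face survives and each original vertex becomes one new face: F′ = F + V = 14.

24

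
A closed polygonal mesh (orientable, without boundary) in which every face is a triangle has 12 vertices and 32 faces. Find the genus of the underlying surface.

3

Every face is a triangle, so 2E = 3·32 = 96, giving E = 48.
χ = V − E + F = 12 − 48 + 32 = -4.
For a closed orientable surface χ = 2 − 2g, so g = (2 − (-4))/2 = 3.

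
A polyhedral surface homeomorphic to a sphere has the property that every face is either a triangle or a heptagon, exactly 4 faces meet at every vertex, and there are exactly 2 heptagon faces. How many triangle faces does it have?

Let x be the number of triangles; then F = 2 + x.
Edge–face incidences: 2E = 7·2 + 3·x = 14 + 3x.
Every vertex has degree 4, so 4V = 2E.
Euler: V − E + F = 2 ⇒ (2E)/4 − E + (2 + x) = 2.
Multiply by 8: 2·(2E) − 4·(2E) + 8·(2 + x) = 16, i.e. 16 + 8x − 2·(14 + 3x) = 16.
Collecting terms: 2x − 12 = 16, so 2x = 28, so x = 14.
Then 2E = 14 + 3·14 = 56, so E = 28, V = 2E/4 = 14, F = 2 + 14 = 16.

14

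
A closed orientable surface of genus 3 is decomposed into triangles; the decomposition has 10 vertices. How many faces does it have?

28

χ = 2 − 2·3 = -4, and every face is a triangle so 3F = 2E.
V − E + F = -4 with E = 3F/2 gives 10 − (3/2 − 1)·F = -4, so F = 28 and E = 42.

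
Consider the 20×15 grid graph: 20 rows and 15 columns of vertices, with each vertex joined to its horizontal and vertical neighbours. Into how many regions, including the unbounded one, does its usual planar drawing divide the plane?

The grid has V = 20·15 = 300 vertices and E = 20·14 + 15·19 = 565 edges.
F = 2 − V + E = 2 − 300 + 565 = 267.

267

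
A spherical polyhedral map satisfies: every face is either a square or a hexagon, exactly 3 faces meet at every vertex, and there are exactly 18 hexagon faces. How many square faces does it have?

6

Let x be the number of squares; then F = 18 + x.
Edge–face incidences: 2E = 6·18 + 4·x = 108 + 4x.
Every vertex has degree 3, so 3V = 2E.
Euler: V − E + F = 2 ⇒ (2E)/3 − E + (18 + x) = 2.
Multiply by 6: 2·(2E) − 3·(2E) + 6·(18 + x) = 12, i.e. 108 + 6x − (108 + 4x) = 12.
Collecting terms: 2x = 12, so x = 6.
Then 2E = 108 + 4·6 = 132, so E = 66, V = 2E/3 = 44, F = 18 + 6 = 24.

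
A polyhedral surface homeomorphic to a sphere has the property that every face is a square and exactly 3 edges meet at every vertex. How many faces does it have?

Each face has 4 edges and each edge borders two faces, so 2E = 4F.
Each vertex has degree 3, so 3V = 2E and hence V = 4F/3.
Euler: V − E + F = 2 ⇒ (4F/3) − (4F/2) + F = 2.
Multiply by 6: (8 − 12 + 6)F = 12, i.e. 2F = 12.
So F = 6, E = 4·6/2 = 12, V = 4·6/3 = 8.

6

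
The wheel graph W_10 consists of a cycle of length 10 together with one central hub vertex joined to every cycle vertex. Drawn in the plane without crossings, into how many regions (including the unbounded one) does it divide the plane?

11

W_10 has V = 10 + 1 = 11 vertices and E = 2·10 = 20 edges.
By Euler's formula F = 2 − V + E = 2 − 11 + 20 = 11.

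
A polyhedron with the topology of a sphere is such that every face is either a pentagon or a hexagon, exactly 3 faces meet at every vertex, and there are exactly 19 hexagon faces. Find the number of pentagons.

Let x be the number of pentagons; then F = 19 + x.
Edge–face incidences: 2E = 6·19 + 5·x = 114 + 5x.
Every vertex has degree 3, so 3V = 2E.
Euler: V − E + F = 2 ⇒ (2E)/3 − E + (19 + x) = 2.
Multiply by 6: 2·(2E) − 3·(2E) + 6·(19 + x) = 12, i.e. 114 + 6x − (114 + 5x) = 12.
Collecting terms: x = 12.
Then 2E = 114 + 5·12 = 174, so E = 87, V = 2E/3 = 58, F = 19 + 12 = 31.

12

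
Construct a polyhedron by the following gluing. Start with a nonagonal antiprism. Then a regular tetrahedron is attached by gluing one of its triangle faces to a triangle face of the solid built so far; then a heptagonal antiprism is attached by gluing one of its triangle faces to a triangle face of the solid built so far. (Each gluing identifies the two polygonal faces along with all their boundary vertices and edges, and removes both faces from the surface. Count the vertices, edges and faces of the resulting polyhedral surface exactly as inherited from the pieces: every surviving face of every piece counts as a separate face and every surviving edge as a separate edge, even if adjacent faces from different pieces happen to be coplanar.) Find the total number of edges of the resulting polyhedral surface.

A nonagonal antiprism: V=18, E=36, F=20.
Attach a regular tetrahedron (V=4, E=6, F=4) along a 3-gon: merge 3 vertices and 3 edges, delete both glued faces → V=19, E=39, F=22.
Attach a heptagonal antiprism (V=14, E=28, F=16) along a 3-gon: merge 3 vertices and 3 edges, delete both glued faces → V=30, E=64, F=36.
Check: V − E + F = 30 − 64 + 36 = 2.

64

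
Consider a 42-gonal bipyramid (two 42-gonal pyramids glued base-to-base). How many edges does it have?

A bipyramid over an n-gon has 2n triangular faces and n + 2 vertices: V = 42 + 2 = 44, E = 3·42 = 126, F = 2·42 = 84.

126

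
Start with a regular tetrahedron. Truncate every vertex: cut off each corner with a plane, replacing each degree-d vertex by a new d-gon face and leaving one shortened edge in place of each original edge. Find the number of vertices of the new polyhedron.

12

The base solid has V = 4, E = 6, F = 4.
Truncation replaces each original edge-end by a new vertex, so V′ = 2E = 12.
Each original edge survives, and each old vertex of degree d contributes d new edges; summing degrees gives Σd = 2E, so E′ = E + 2E = 3E = 18.
Each original face survives and each original vertex becomes one new face: F′ = F + V = 8.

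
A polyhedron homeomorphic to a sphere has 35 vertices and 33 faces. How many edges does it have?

Here V − E + F = 2.
E = V + F − (2) = 35 + 33 − (2) = 66.

66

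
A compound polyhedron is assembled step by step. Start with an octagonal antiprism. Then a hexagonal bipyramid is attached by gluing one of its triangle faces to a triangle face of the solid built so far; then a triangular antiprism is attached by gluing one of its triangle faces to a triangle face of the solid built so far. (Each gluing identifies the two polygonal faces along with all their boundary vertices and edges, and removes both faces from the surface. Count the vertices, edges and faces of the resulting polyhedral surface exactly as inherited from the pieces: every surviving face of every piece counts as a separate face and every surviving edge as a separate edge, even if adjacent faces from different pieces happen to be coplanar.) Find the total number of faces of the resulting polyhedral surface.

An octagonal antiprism: V=16, E=32, F=18.
Attach a hexagonal bipyramid (V=8, E=18, F=12) along a 3-gon: merge 3 vertices and 3 edges, delete both glued faces → V=21, E=47, F=28.
Attach a triangular antiprism (V=6, E=12, F=8) along a 3-gon: merge 3 vertices and 3 edges, delete both glued faces → V=24, E=56, F=34.
Check: V − E + F = 24 − 56 + 34 = 2.

34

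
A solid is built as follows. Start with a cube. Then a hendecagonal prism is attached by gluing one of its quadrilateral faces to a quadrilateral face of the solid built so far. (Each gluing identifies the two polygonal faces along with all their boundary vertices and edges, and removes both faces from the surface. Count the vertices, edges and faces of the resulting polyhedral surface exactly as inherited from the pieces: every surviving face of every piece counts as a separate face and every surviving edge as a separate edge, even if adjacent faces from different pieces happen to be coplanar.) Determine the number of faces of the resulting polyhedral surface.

A cube: V=8, E=12, F=6.
Attach a hendecagonal prism (V=22, E=33, F=13) along a 4-gon: merge 4 vertices and 4 edges, delete both glued faces → V=26, E=41, F=17.
Check: V − E + F = 26 − 41 + 17 = 2.

17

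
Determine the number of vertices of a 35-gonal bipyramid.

37

A bipyramid over an n-gon has 2n triangular faces and n + 2 vertices: V = 35 + 2 = 37, E = 3·35 = 105, F = 2·35 = 70.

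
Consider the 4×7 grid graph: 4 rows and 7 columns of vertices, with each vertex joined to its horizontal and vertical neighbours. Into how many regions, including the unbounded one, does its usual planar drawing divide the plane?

19

The grid has V = 4·7 = 28 vertices and E = 4·6 + 7·3 = 45 edges.
F = 2 − V + E = 2 − 28 + 45 = 19.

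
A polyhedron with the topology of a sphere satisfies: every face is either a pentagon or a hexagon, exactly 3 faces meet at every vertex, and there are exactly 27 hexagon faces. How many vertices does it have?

Let x be the number of pentagons; then F = 27 + x.
Edge–face incidences: 2E = 6·27 + 5·x = 162 + 5x.
Every vertex has degree 3, so 3V = 2E.
Euler: V − E + F = 2 ⇒ (2E)/3 − E + (27 + x) = 2.
Multiply by 6: 2·(2E) − 3·(2E) + 6·(27 + x) = 12, i.e. 162 + 6x − (162 + 5x) = 12.
Collecting terms: x = 12.
Then 2E = 162 + 5·12 = 222, so E = 111, V = 2E/3 = 74, F = 27 + 12 = 39.

74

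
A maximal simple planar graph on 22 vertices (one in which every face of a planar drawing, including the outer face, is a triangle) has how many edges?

In a plane triangulation 3F = 2E and V − E + F = 2, so E = 3V − 6 = 3·22 − 6 = 60.

60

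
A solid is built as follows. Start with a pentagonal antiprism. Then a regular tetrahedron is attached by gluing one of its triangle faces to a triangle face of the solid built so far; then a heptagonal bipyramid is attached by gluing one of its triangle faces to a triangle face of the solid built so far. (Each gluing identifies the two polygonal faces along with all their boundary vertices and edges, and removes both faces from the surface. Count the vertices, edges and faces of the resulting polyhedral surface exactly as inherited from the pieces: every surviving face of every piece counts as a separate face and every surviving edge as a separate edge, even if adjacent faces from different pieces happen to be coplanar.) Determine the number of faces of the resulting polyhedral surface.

A pentagonal antiprism: V=10, E=20, F=12.
Attach a regular tetrahedron (V=4, E=6, F=4) along a 3-gon: merge 3 vertices and 3 edges, delete both glued faces → V=11, E=23, F=14.
Attach a heptagonal bipyramid (V=9, E=21, F=14) along a 3-gon: merge 3 vertices and 3 edges, delete both glued faces → V=17, E=41, F=26.
Check: V − E + F = 17 − 41 + 26 = 2.

26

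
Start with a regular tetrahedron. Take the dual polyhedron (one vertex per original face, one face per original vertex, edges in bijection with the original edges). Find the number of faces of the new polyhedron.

4

The base solid has V = 4, E = 6, F = 4.
The dual swaps V and F and preserves E: V′ = F = 4, E′ = E = 6, F′ = V = 4.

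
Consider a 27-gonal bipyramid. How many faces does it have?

54

A bipyramid over an n-gon has 2n triangular faces and n + 2 vertices: V = 27 + 2 = 29, E = 3·27 = 81, F = 2·27 = 54.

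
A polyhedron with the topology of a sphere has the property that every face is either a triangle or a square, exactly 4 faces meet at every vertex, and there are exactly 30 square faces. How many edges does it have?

72

Let x be the number of triangles; then F = 30 + x.
Edge–face incidences: 2E = 4·30 + 3·x = 120 + 3x.
Every vertex has degree 4, so 4V = 2E.
Euler: V − E + F = 2 ⇒ (2E)/4 − E + (30 + x) = 2.
Multiply by 8: 2·(2E) − 4·(2E) + 8·(30 + x) = 16, i.e. 240 + 8x − 2·(120 + 3x) = 16.
Collecting terms: 2x = 16, so x = 8.
Then 2E = 120 + 3·8 = 144, so E = 72, V = 2E/4 = 36, F = 30 + 8 = 38.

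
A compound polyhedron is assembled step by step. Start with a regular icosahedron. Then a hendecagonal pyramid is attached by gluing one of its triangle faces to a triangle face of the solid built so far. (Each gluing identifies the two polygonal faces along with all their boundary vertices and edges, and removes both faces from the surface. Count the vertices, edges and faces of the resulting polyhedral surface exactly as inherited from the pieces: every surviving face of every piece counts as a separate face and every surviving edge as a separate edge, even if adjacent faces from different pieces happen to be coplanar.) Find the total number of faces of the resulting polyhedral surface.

30

A regular icosahedron: V=12, E=30, F=20.
Attach a hendecagonal pyramid (V=12, E=22, F=12) along a 3-gon: merge 3 vertices and 3 edges, delete both glued faces → V=21, E=49, F=30.
Check: V − E + F = 21 − 49 + 30 = 2.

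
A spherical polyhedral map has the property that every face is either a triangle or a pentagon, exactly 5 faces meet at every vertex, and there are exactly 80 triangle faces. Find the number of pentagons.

Let x be the number of pentagons; then F = 80 + x.
Edge–face incidences: 2E = 3·80 + 5·x = 240 + 5x.
Every vertex has degree 5, so 5V = 2E.
Euler: V − E + F = 2 ⇒ (2E)/5 − E + (80 + x) = 2.
Multiply by 10: 2·(2E) − 5·(2E) + 10·(80 + x) = 20, i.e. 800 + 10x − 3·(240 + 5x) = 20.
Collecting terms: −5x + 80 = 20, so −5x = −60, so x = 12.
Then 2E = 240 + 5·12 = 300, so E = 150, V = 2E/5 = 60, F = 80 + 12 = 92.

12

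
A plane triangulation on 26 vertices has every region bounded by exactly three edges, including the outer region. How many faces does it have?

In a plane triangulation 3F = 2E and V − E + F = 2, so F = 2V − 4 = 2·26 − 4 = 48.

48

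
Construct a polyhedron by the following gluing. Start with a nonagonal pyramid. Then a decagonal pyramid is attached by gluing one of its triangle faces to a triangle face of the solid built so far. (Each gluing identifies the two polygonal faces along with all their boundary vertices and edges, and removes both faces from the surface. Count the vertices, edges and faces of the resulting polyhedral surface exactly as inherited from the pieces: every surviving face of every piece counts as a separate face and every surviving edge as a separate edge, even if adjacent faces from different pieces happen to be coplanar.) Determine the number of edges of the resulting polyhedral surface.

A nonagonal pyramid: V=10, E=18, F=10.
Attach a decagonal pyramid (V=11, E=20, F=11) along a 3-gon: merge 3 vertices and 3 edges, delete both glued faces → V=18, E=35, F=19.
Check: V − E + F = 18 − 35 + 19 = 2.

35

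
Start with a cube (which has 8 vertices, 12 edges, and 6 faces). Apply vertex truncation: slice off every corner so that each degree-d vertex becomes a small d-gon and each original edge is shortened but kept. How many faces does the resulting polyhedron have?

14

Truncation replaces each original edge-end by a new vertex, so V′ = 2E = 24.
Each original edge survives, and each old vertex of degree d contributes d new edges; summing degrees gives Σd = 2E, so E′ = E + 2E = 3E = 36.
Each original face survives and each original vertex becomes one new face: F′ = F + V = 14.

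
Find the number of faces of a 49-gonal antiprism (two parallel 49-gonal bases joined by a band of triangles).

An antiprism on an n-gon has two n-gon caps and 2n triangles: V = 2·49 = 98, E = 4·49 = 196, F = 2·49 + 2 = 100.
Check: V − E + F = 98 − 196 + 100 = 2.

100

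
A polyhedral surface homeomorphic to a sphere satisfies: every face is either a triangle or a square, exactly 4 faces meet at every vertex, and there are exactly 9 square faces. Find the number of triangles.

Let x be the number of triangles; then F = 9 + x.
Edge–face incidences: 2E = 4·9 + 3·x = 36 + 3x.
Every vertex has degree 4, so 4V = 2E.
Euler: V − E + F = 2 ⇒ (2E)/4 − E + (9 + x) = 2.
Multiply by 8: 2·(2E) − 4·(2E) + 8·(9 + x) = 16, i.e. 72 + 8x − 2·(36 + 3x) = 16.
Collecting terms: 2x = 16, so x = 8.
Then 2E = 36 + 3·8 = 60, so E = 30, V = 2E/4 = 15, F = 9 + 8 = 17.

8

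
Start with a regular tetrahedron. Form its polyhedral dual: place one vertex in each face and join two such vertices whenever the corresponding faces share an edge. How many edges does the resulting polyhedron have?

The base solid has V = 4, E = 6, F = 4.
The dual swaps V and F and preserves E: V′ = F = 4, E′ = E = 6, F′ = V = 4.

6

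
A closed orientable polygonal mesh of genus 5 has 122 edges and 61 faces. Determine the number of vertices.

53

For a closed orientable surface of genus 5, χ = 2 − 2·5 = -8.
V = -8 + E − F = -8 + 122 − 61 = 53.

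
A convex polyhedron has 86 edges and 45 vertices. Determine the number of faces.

Here V − E + F = 2.
F = 2 − V + E = 2 − 45 + 86 = 43.

43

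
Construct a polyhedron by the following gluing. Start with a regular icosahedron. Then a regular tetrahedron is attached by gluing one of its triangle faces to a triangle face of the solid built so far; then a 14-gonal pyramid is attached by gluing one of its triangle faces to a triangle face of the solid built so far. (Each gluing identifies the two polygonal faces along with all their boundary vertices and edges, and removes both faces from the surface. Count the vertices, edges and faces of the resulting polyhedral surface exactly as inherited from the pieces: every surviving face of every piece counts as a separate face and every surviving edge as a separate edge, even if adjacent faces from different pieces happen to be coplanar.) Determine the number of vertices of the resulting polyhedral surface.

25

A regular icosahedron: V=12, E=30, F=20.
Attach a regular tetrahedron (V=4, E=6, F=4) along a 3-gon: merge 3 vertices and 3 edges, delete both glued faces → V=13, E=33, F=22.
Attach a 14-gonal pyramid (V=15, E=28, F=15) along a 3-gon: merge 3 vertices and 3 edges, delete both glued faces → V=25, E=58, F=35.
Check: V − E + F = 25 − 58 + 35 = 2.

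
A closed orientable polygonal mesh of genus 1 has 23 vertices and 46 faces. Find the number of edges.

For a closed orientable surface of genus 1, χ = 2 − 2·1 = 0.
E = V + F − (0) = 23 + 46 − (0) = 69.

69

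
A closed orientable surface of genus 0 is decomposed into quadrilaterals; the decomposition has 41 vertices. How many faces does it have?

39

χ = 2 − 2·0 = 2, and every face is a square so 4F = 2E.
V − E + F = 2 with E = 4F/2 gives 41 − (4/2 − 1)·F = 2, so F = 39 and E = 78.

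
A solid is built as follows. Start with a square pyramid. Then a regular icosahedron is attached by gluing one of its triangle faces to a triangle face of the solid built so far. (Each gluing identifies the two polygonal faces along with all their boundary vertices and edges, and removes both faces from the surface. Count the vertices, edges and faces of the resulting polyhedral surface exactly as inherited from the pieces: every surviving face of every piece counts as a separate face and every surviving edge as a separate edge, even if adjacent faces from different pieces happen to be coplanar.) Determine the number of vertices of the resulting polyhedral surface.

14

A square pyramid: V=5, E=8, F=5.
Attach a regular icosahedron (V=12, E=30, F=20) along a 3-gon: merge 3 vertices and 3 edges, delete both glued faces → V=14, E=35, F=23.
Check: V − E + F = 14 − 35 + 23 = 2.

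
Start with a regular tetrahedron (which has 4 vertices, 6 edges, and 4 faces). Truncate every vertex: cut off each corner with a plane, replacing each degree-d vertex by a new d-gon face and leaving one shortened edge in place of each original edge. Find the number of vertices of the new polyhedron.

Truncation replaces each original edge-end by a new vertex, so V′ = 2E = 12.
Each original edge survives, and each old vertex of degree d contributes d new edges; summing degrees gives Σd = 2E, so E′ = E + 2E = 3E = 18.
Each original face survives and each original vertex becomes one new face: F′ = F + V = 8.

12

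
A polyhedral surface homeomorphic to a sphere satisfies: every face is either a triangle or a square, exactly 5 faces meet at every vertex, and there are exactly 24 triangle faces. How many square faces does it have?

Let x be the number of squares; then F = 24 + x.
Edge–face incidences: 2E = 3·24 + 4·x = 72 + 4x.
Every vertex has degree 5, so 5V = 2E.
Euler: V − E + F = 2 ⇒ (2E)/5 − E + (24 + x) = 2.
Multiply by 10: 2·(2E) − 5·(2E) + 10·(24 + x) = 20, i.e. 240 + 10x − 3·(72 + 4x) = 20.
Collecting terms: −2x + 24 = 20, so −2x = −4, so x = 2.
Then 2E = 72 + 4·2 = 80, so E = 40, V = 2E/5 = 16, F = 24 + 2 = 26.

2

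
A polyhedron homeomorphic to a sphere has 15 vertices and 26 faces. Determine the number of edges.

Here V − E + F = 2.
E = V + F − (2) = 15 + 26 − (2) = 39.

39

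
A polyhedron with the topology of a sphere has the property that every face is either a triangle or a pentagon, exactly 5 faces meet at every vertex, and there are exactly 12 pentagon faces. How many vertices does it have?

60

Let x be the number of triangles; then F = 12 + x.
Edge–face incidences: 2E = 5·12 + 3·x = 60 + 3x.
Every vertex has degree 5, so 5V = 2E.
Euler: V − E + F = 2 ⇒ (2E)/5 − E + (12 + x) = 2.
Multiply by 10: 2·(2E) − 5·(2E) + 10·(12 + x) = 20, i.e. 120 + 10x − 3·(60 + 3x) = 20.
Collecting terms: x − 60 = 20, so x = 80.
Then 2E = 60 + 3·80 = 300, so E = 150, V = 2E/5 = 60, F = 12 + 80 = 92.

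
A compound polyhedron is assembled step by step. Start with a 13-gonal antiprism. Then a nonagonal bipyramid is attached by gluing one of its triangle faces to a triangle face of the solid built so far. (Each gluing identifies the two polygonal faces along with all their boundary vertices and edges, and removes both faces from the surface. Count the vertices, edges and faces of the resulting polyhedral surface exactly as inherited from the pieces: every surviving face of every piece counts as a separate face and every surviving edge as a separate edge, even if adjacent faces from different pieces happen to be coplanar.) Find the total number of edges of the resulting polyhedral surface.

A 13-gonal antiprism: V=26, E=52, F=28.
Attach a nonagonal bipyramid (V=11, E=27, F=18) along a 3-gon: merge 3 vertices and 3 edges, delete both glued faces → V=34, E=76, F=44.
Check: V − E + F = 34 − 76 + 44 = 2.

76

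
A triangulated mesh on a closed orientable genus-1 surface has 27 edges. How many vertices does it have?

9

χ = 2 − 2·1 = 0, and every face is a triangle so 3F = 2E.
F = 2E/3 = 18. Then V = 0 + E − F = 0 + 27 − 18 = 9.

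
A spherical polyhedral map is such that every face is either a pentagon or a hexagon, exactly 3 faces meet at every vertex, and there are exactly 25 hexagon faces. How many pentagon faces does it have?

12

Let x be the number of pentagons; then F = 25 + x.
Edge–face incidences: 2E = 6·25 + 5·x = 150 + 5x.
Every vertex has degree 3, so 3V = 2E.
Euler: V − E + F = 2 ⇒ (2E)/3 − E + (25 + x) = 2.
Multiply by 6: 2·(2E) − 3·(2E) + 6·(25 + x) = 12, i.e. 150 + 6x − (150 + 5x) = 12.
Collecting terms: x = 12.
Then 2E = 150 + 5·12 = 210, so E = 105, V = 2E/3 = 70, F = 25 + 12 = 37.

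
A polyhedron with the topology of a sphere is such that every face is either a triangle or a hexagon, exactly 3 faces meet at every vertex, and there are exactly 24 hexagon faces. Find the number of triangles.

Let x be the number of triangles; then F = 24 + x.
Edge–face incidences: 2E = 6·24 + 3·x = 144 + 3x.
Every vertex has degree 3, so 3V = 2E.
Euler: V − E + F = 2 ⇒ (2E)/3 − E + (24 + x) = 2.
Multiply by 6: 2·(2E) − 3·(2E) + 6·(24 + x) = 12, i.e. 144 + 6x − (144 + 3x) = 12.
Collecting terms: 3x = 12, so x = 4.
Then 2E = 144 + 3·4 = 156, so E = 78, V = 2E/3 = 52, F = 24 + 4 = 28.

4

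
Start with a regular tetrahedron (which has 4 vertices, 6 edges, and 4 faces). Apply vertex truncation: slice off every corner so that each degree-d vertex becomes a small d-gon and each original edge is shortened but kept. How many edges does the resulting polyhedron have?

Truncation replaces each original edge-end by a new vertex, so V′ = 2E = 12.
Each original edge survives, and each old vertex of degree d contributes d new edges; summing degrees gives Σd = 2E, so E′ = E + 2E = 3E = 18.
Each original face survives and each original vertex becomes one new face: F′ = F + V = 8.

18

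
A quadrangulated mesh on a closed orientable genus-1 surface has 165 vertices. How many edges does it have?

330

χ = 2 − 2·1 = 0, and every face is a square so 4F = 2E.
V − E + F = 0 with E = 4F/2 gives 165 − (4/2 − 1)·F = 0, so F = 165 and E = 330.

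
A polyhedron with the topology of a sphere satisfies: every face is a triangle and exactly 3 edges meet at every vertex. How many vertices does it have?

4

Each face has 3 edges and each edge borders two faces, so 2E = 3F.
Each vertex has degree 3, so 3V = 2E and hence V = 3F/3.
Euler: V − E + F = 2 ⇒ (3F/3) − (3F/2) + F = 2.
Multiply by 6: (6 − 9 + 6)F = 12, i.e. 3F = 12.
So F = 4, E = 3·4/2 = 6, V = 3·4/3 = 4.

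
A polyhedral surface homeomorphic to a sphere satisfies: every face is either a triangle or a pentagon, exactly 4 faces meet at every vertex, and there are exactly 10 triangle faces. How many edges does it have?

Let x be the number of pentagons; then F = 10 + x.
Edge–face incidences: 2E = 3·10 + 5·x = 30 + 5x.
Every vertex has degree 4, so 4V = 2E.
Euler: V − E + F = 2 ⇒ (2E)/4 − E + (10 + x) = 2.
Multiply by 8: 2·(2E) − 4·(2E) + 8·(10 + x) = 16, i.e. 80 + 8x − 2·(30 + 5x) = 16.
Collecting terms: −2x + 20 = 16, so −2x = −4, so x = 2.
Then 2E = 30 + 5·2 = 40, so E = 20, V = 2E/4 = 10, F = 10 + 2 = 12.

20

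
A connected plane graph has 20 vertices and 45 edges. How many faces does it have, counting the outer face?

Euler's formula for a connected plane graph: V − E + F = 2, so F = 2 − 20 + 45 = 27.

27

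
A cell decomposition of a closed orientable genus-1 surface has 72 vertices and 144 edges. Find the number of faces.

72

For a closed orientable surface of genus 1, χ = 2 − 2·1 = 0.
F = 0 − V + E = 0 − 72 + 144 = 72.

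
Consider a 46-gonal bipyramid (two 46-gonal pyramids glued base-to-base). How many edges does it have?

A bipyramid over an n-gon has 2n triangular faces and n + 2 vertices: V = 46 + 2 = 48, E = 3·46 = 138, F = 2·46 = 92.

138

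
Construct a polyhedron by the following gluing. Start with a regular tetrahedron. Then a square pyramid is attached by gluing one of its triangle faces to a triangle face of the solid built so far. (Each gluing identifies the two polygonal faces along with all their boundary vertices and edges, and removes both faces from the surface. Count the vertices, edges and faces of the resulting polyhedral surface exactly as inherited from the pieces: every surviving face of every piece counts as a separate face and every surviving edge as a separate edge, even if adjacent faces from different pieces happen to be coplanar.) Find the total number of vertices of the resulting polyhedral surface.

A regular tetrahedron: V=4, E=6, F=4.
Attach a square pyramid (V=5, E=8, F=5) along a 3-gon: merge 3 vertices and 3 edges, delete both glued faces → V=6, E=11, F=7.
Check: V − E + F = 6 − 11 + 7 = 2.

6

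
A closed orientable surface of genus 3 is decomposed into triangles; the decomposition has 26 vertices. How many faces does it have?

χ = 2 − 2·3 = -4, and every face is a triangle so 3F = 2E.
V − E + F = -4 with E = 3F/2 gives 26 − (3/2 − 1)·F = -4, so F = 60 and E = 90.

60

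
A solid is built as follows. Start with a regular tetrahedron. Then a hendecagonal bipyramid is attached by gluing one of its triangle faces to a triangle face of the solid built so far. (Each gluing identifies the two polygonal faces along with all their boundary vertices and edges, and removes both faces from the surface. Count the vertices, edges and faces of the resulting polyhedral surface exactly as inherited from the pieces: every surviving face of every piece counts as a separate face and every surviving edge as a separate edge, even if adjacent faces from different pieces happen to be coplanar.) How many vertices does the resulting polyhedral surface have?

14

A regular tetrahedron: V=4, E=6, F=4.
Attach a hendecagonal bipyramid (V=13, E=33, F=22) along a 3-gon: merge 3 vertices and 3 edges, delete both glued faces → V=14, E=36, F=24.
Check: V − E + F = 14 − 36 + 24 = 2.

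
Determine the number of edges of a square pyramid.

8

A pyramid on an n-gon base has one n-gon and n triangles: V = 4 + 1 = 5, E = 2·4 = 8, F = 4 + 1 = 5.
Check: V − E + F = 5 − 8 + 5 = 2.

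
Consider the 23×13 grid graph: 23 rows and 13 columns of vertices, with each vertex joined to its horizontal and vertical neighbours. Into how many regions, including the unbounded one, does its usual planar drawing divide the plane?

The grid has V = 23·13 = 299 vertices and E = 23·12 + 13·22 = 562 edges.
F = 2 − V + E = 2 − 299 + 562 = 265.

265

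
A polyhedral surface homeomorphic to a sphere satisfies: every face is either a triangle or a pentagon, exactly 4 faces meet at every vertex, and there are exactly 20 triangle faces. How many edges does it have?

Let x be the number of pentagons; then F = 20 + x.
Edge–face incidences: 2E = 3·20 + 5·x = 60 + 5x.
Every vertex has degree 4, so 4V = 2E.
Euler: V − E + F = 2 ⇒ (2E)/4 − E + (20 + x) = 2.
Multiply by 8: 2·(2E) − 4·(2E) + 8·(20 + x) = 16, i.e. 160 + 8x − 2·(60 + 5x) = 16.
Collecting terms: −2x + 40 = 16, so −2x = −24, so x = 12.
Then 2E = 60 + 5·12 = 120, so E = 60, V = 2E/4 = 30, F = 20 + 12 = 32.

60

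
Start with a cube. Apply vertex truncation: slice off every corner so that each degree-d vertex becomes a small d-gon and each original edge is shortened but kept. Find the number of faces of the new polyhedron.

14

The base solid has V = 8, E = 12, F = 6.
Truncation replaces each original edge-end by a new vertex, so V′ = 2E = 24.
Each original edge survives, and each old vertex of degree d contributes d new edges; summing degrees gives Σd = 2E, so E′ = E + 2E = 3E = 36.
Each original face survives and each original vertex becomes one new face: F′ = F + V = 14.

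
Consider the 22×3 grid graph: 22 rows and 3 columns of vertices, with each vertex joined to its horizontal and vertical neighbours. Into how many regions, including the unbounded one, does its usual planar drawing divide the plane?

43

The grid has V = 22·3 = 66 vertices and E = 22·2 + 3·21 = 107 edges.
F = 2 − V + E = 2 − 66 + 107 = 43.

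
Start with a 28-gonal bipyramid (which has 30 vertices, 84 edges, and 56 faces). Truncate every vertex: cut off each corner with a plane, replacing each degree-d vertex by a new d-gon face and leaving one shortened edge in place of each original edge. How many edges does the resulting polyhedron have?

Truncation replaces each original edge-end by a new vertex, so V′ = 2E = 168.
Each original edge survives, and each old vertex of degree d contributes d new edges; summing degrees gives Σd = 2E, so E′ = E + 2E = 3E = 252.
Each original face survives and each original vertex becomes one new face: F′ = F + V = 86.

252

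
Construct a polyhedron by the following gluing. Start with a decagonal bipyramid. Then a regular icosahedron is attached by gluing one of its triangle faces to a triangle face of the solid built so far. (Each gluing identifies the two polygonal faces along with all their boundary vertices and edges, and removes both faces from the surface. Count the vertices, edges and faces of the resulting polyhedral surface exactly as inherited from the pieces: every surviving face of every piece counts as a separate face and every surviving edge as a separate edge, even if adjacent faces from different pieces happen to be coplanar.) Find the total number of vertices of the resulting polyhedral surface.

21

A decagonal bipyramid: V=12, E=30, F=20.
Attach a regular icosahedron (V=12, E=30, F=20) along a 3-gon: merge 3 vertices and 3 edges, delete both glued faces → V=21, E=57, F=38.
Check: V − E + F = 21 − 57 + 38 = 2.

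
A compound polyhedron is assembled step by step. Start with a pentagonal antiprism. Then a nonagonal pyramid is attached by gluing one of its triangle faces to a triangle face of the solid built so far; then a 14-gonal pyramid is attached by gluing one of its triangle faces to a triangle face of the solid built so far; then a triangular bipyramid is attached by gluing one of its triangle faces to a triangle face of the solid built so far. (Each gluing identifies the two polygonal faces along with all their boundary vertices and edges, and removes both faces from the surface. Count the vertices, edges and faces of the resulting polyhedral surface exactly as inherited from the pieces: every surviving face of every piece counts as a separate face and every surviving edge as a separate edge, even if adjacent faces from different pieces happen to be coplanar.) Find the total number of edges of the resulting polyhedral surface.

A pentagonal antiprism: V=10, E=20, F=12.
Attach a nonagonal pyramid (V=10, E=18, F=10) along a 3-gon: merge 3 vertices and 3 edges, delete both glued faces → V=17, E=35, F=20.
Attach a 14-gonal pyramid (V=15, E=28, F=15) along a 3-gon: merge 3 vertices and 3 edges, delete both glued faces → V=29, E=60, F=33.
Attach a triangular bipyramid (V=5, E=9, F=6) along a 3-gon: merge 3 vertices and 3 edges, delete both glued faces → V=31, E=66, F=37.
Check: V − E + F = 31 − 66 + 37 = 2.

66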